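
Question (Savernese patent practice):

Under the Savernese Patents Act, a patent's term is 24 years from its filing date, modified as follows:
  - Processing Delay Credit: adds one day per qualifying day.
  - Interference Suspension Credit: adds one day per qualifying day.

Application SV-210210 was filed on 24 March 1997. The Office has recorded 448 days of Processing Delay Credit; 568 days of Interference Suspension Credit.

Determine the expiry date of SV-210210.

Base term: filing date + 24 years → 24 March 2021.
Processing Delay Credit: +448 days → 15 June 2022.
Interference Suspension Credit: +568 days → 4 January 2024.

January 4, 2024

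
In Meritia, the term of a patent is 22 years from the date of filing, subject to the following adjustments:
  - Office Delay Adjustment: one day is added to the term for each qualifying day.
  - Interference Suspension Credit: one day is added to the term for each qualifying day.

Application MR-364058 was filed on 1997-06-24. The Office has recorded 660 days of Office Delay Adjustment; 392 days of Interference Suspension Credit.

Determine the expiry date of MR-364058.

Base term: filing date + 22 years → 24 June 2019.
Office Delay Adjustment: +660 days → 14 April 2021.
Interference Suspension Credit: +392 days → 11 May 2022.

2022-05-11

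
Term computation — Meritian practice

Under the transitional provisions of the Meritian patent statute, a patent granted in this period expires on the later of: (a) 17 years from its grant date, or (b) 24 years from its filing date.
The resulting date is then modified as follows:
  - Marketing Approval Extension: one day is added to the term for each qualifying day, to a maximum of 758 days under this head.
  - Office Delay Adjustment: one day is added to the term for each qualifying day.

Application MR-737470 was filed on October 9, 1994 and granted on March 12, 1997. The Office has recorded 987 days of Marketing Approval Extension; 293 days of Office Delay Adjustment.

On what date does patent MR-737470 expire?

(a) grant + 17 years → 12 March 2014.
(b) filing + 24 years → 9 October 2018.
Later of the two: 9 October 2018.
Marketing Approval Extension: 987 days claimed exceeds the 758-day cap, so +758 days → 5 November 2020.
Office Delay Adjustment: +293 days → 25 August 2021.

August 25, 2021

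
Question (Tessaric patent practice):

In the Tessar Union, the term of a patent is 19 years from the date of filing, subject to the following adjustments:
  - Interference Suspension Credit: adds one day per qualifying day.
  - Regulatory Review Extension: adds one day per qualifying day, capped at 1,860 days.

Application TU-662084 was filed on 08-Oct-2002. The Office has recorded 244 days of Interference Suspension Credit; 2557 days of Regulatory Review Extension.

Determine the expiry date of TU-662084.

Base term: filing date + 19 years → 8 October 2021.
Interference Suspension Credit: +244 days → 9 June 2022.
Regulatory Review Extension: 2557 days claimed exceeds the 1860-day cap, so +1860 days → 13 July 2027.

2027-07-13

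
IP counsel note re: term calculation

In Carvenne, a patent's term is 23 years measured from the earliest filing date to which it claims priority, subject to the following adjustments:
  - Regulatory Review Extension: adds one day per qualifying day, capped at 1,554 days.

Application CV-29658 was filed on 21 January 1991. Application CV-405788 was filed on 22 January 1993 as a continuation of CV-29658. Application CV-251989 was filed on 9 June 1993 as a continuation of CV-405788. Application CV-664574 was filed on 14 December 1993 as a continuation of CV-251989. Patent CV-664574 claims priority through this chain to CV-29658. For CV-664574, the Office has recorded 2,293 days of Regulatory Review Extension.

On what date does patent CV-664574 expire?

2018-04-24

Earliest priority filing: 21 January 1991.
Base term: 21 January 1991 + 23 years → 21 January 2014.
Regulatory Review Extension: 2293 days claimed exceeds the 1554-day cap, so +1554 days → 24 April 2018.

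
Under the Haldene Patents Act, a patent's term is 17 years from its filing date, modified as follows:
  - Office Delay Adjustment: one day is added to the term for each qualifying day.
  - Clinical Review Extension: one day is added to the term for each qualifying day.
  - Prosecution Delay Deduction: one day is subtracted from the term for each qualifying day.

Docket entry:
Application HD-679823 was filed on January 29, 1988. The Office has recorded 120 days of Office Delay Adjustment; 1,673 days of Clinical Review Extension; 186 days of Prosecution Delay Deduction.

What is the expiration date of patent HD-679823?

2009-06-24

Base term: filing date + 17 years → 29 January 2005.
Office Delay Adjustment: +120 days → 29 May 2005.
Clinical Review Extension: +1673 days → 27 December 2009.
Prosecution Delay Deduction: −186 days → 24 June 2009.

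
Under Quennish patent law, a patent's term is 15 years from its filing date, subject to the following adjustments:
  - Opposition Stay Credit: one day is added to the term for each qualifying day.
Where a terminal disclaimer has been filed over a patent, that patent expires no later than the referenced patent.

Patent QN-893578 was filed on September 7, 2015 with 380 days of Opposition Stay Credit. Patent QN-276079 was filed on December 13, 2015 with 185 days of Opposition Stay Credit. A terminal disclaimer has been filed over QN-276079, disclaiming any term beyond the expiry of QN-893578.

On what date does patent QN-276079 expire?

Natural term of QN-276079:
  Base: filing + 15 years → 13 December 2030.
  Opposition Stay Credit: +185 days → 16 June 2031.
Expiry of referenced patent QN-893578:
  Base: filing + 15 years → 7 September 2030.
  Opposition Stay Credit: +380 days → 22 September 2031.
Terminal disclaimer: QN-276079 expires on the earlier of 16 June 2031 and 22 September 2031.

June 16, 2031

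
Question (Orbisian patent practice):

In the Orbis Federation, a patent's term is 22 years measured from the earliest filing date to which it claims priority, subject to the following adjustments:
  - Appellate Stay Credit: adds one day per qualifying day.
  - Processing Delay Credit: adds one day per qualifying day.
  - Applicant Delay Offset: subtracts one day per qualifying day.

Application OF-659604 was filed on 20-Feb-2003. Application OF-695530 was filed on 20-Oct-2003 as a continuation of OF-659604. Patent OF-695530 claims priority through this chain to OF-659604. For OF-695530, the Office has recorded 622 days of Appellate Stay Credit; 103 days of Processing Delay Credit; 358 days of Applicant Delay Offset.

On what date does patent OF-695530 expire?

February 22, 2026

Earliest priority filing: 20 February 2003.
Base term: 20 February 2003 + 22 years → 20 February 2025.
Appellate Stay Credit: +622 days → 4 November 2026.
Processing Delay Credit: +103 days → 15 February 2027.
Applicant Delay Offset: −358 days → 22 February 2026.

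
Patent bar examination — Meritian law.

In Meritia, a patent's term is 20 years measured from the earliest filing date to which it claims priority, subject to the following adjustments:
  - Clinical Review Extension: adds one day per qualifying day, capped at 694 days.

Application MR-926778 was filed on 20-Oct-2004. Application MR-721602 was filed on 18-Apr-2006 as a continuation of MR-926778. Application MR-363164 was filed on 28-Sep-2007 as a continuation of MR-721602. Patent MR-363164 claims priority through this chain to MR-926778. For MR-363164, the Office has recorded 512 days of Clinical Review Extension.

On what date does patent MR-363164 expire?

Earliest priority filing: 20 October 2004.
Base term: 20 October 2004 + 20 years → 20 October 2024.
Clinical Review Extension: 512 days (within the 694-day cap) → +512 days → 16 March 2026.

March 16, 2026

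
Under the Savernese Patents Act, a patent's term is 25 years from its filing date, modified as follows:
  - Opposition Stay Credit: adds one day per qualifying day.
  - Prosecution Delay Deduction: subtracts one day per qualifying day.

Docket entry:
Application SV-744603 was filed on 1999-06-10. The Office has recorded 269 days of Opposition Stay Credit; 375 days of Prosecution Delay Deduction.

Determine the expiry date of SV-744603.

Base term: filing date + 25 years → 10 June 2024.
Opposition Stay Credit: +269 days → 6 March 2025.
Prosecution Delay Deduction: −375 days → 25 February 2024.

2024-02-25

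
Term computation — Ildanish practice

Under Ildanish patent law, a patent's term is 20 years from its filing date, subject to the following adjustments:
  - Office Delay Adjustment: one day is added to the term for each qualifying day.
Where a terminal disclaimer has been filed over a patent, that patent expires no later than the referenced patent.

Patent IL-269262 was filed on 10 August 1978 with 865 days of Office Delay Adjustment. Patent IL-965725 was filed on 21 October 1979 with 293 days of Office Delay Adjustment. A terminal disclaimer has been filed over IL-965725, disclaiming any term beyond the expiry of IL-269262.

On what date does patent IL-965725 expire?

Natural term of IL-965725:
  Base: filing + 20 years → 21 October 1999.
  Office Delay Adjustment: +293 days → 9 August 2000.
Expiry of referenced patent IL-269262:
  Base: filing + 20 years → 10 August 1998.
  Office Delay Adjustment: +865 days → 22 December 2000.
Terminal disclaimer: IL-965725 expires on the earlier of 9 August 2000 and 22 December 2000.

August 9, 2000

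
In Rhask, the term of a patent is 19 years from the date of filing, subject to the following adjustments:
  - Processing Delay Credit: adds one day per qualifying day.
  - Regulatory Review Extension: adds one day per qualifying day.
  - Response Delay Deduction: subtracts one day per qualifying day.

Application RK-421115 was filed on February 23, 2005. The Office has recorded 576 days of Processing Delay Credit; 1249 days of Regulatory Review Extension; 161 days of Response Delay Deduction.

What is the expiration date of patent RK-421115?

2028-09-13

Base term: filing date + 19 years → 23 February 2024.
Processing Delay Credit: +576 days → 21 September 2025.
Regulatory Review Extension: +1249 days → 21 February 2029.
Response Delay Deduction: −161 days → 13 September 2028.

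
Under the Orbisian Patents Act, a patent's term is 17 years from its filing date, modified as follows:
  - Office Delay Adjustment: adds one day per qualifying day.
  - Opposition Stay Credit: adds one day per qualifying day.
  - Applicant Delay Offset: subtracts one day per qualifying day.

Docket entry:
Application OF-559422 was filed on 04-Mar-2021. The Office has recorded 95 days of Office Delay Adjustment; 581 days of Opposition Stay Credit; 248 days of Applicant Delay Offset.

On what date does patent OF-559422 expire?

2039-05-06

Base term: filing date + 17 years → 4 March 2038.
Office Delay Adjustment: +95 days → 7 June 2038.
Opposition Stay Credit: +581 days → 9 January 2040.
Applicant Delay Offset: −248 days → 6 May 2039.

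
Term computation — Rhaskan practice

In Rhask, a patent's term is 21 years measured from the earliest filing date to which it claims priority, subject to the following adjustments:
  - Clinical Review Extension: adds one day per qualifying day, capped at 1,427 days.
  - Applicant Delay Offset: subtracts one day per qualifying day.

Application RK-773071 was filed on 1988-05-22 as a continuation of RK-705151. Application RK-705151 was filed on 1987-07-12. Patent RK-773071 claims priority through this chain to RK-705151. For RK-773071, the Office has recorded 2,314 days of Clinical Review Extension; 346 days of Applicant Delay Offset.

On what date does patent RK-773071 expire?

June 28, 2011

Earliest priority filing: 12 July 1987.
Base term: 12 July 1987 + 21 years → 12 July 2008.
Clinical Review Extension: 2314 days claimed exceeds the 1427-day cap, so +1427 days → 8 June 2012.
Applicant Delay Offset: −346 days → 28 June 2011.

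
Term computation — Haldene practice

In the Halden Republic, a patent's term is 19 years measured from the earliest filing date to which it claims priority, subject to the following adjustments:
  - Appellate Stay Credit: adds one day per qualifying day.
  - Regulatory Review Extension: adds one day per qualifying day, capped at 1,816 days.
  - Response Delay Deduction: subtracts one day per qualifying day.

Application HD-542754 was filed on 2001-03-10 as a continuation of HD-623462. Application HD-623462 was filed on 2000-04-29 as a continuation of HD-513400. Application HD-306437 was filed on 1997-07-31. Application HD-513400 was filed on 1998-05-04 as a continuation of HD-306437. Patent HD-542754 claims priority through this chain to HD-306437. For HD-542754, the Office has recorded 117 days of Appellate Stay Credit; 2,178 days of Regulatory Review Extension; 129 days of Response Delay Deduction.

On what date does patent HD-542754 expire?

Earliest priority filing: 31 July 1997.
Base term: 31 July 1997 + 19 years → 31 July 2016.
Appellate Stay Credit: +117 days → 25 November 2016.
Regulatory Review Extension: 2178 days claimed exceeds the 1816-day cap, so +1816 days → 15 November 2021.
Response Delay Deduction: −129 days → 9 July 2021.

July 9, 2021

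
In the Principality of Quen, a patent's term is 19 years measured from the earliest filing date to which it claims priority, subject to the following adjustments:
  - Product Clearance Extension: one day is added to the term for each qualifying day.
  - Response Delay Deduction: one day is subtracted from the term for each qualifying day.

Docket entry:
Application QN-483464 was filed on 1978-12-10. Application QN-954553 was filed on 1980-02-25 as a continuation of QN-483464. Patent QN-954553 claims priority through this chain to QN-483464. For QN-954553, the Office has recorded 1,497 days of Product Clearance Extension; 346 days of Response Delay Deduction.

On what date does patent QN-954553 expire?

Earliest priority filing: 10 December 1978.
Base term: 10 December 1978 + 19 years → 10 December 1997.
Product Clearance Extension: +1497 days → 15 January 2002.
Response Delay Deduction: −346 days → 3 February 2001.

February 3, 2001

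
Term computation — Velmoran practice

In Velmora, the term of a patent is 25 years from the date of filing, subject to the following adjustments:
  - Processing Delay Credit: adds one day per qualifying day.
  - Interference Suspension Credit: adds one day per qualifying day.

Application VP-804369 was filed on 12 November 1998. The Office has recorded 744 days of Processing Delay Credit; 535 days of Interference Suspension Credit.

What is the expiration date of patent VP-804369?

May 14, 2027

Base term: filing date + 25 years → 12 November 2023.
Processing Delay Credit: +744 days → 25 November 2025.
Interference Suspension Credit: +535 days → 14 May 2027.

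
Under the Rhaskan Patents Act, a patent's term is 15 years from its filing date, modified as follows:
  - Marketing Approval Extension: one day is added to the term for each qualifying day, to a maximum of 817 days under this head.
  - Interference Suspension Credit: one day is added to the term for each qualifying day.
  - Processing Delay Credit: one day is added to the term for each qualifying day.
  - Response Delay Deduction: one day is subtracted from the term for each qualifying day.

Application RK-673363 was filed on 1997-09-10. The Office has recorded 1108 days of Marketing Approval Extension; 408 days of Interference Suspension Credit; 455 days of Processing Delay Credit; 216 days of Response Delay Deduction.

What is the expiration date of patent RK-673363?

Base term: filing date + 15 years → 10 September 2012.
Marketing Approval Extension: 1108 days claimed exceeds the 817-day cap, so +817 days → 6 December 2014.
Interference Suspension Credit: +408 days → 18 January 2016.
Processing Delay Credit: +455 days → 17 April 2017.
Response Delay Deduction: −216 days → 13 September 2016.

September 13, 2016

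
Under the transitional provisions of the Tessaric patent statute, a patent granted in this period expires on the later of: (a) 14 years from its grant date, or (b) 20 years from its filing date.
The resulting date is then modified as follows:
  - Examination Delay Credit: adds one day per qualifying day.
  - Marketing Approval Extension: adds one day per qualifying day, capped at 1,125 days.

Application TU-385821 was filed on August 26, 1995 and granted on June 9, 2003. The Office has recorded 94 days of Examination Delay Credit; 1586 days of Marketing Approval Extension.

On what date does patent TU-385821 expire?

2020-10-10

(a) grant + 14 years → 9 June 2017.
(b) filing + 20 years → 26 August 2015.
Later of the two: 9 June 2017.
Examination Delay Credit: +94 days → 11 September 2017.
Marketing Approval Extension: 1586 days claimed exceeds the 1125-day cap, so +1125 days → 10 October 2020.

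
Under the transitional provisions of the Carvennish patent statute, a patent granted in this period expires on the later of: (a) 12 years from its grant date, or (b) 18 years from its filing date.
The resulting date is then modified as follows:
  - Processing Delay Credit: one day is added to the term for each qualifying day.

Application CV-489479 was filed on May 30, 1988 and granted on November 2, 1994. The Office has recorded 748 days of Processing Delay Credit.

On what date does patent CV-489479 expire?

November 19, 2008

(a) grant + 12 years → 2 November 2006.
(b) filing + 18 years → 30 May 2006.
Later of the two: 2 November 2006.
Processing Delay Credit: +748 days → 19 November 2008.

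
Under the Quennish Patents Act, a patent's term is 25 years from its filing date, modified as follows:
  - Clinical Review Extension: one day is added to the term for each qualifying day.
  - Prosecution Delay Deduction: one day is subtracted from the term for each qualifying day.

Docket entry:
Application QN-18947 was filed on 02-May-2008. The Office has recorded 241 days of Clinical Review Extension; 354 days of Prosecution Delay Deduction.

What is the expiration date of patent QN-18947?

Base term: filing date + 25 years → 2 May 2033.
Clinical Review Extension: +241 days → 29 December 2033.
Prosecution Delay Deduction: −354 days → 9 January 2033.

2033-01-09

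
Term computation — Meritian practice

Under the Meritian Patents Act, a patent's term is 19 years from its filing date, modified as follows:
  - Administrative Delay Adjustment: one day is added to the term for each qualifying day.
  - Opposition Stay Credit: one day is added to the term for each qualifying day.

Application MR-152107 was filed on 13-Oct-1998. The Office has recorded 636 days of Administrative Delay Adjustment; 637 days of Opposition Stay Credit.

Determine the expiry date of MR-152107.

2021-04-08

Base term: filing date + 19 years → 13 October 2017.
Administrative Delay Adjustment: +636 days → 11 July 2019.
Opposition Stay Credit: +637 days → 8 April 2021.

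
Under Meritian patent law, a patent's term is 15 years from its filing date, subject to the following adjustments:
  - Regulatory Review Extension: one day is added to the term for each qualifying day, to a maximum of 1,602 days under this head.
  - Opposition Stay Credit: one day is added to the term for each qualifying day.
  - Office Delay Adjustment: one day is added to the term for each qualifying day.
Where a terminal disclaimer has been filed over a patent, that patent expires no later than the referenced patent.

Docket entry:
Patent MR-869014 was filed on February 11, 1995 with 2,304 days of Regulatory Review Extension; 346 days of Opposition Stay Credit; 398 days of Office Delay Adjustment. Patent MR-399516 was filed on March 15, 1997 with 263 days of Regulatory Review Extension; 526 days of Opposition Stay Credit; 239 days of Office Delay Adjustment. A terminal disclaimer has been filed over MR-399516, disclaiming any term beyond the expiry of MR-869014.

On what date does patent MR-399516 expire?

Natural term of MR-399516:
  Base: filing + 15 years → 15 March 2012.
  Regulatory Review Extension: 263 days (within the 1602-day cap) → +263 days → 3 December 2012.
  Opposition Stay Credit: +526 days → 13 May 2014.
  Office Delay Adjustment: +239 days → 7 January 2015.
Expiry of referenced patent MR-869014:
  Base: filing + 15 years → 11 February 2010.
  Regulatory Review Extension: 2304 days claimed exceeds the 1602-day cap, so +1602 days → 2 July 2014.
  Opposition Stay Credit: +346 days → 13 June 2015.
  Office Delay Adjustment: +398 days → 15 July 2016.
Terminal disclaimer: MR-399516 expires on the earlier of 7 January 2015 and 15 July 2016.

2015-01-07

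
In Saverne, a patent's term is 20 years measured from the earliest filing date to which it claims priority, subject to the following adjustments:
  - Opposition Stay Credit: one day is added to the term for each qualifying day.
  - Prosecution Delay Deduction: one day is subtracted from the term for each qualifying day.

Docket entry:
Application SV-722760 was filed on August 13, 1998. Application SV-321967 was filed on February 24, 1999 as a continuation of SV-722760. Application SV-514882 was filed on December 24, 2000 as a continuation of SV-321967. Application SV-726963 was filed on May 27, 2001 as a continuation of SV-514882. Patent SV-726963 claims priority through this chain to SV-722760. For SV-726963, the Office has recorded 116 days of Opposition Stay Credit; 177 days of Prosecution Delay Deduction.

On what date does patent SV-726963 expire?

Earliest priority filing: 13 August 1998.
Base term: 13 August 1998 + 20 years → 13 August 2018.
Opposition Stay Credit: +116 days → 7 December 2018.
Prosecution Delay Deduction: −177 days → 13 June 2018.

2018-06-13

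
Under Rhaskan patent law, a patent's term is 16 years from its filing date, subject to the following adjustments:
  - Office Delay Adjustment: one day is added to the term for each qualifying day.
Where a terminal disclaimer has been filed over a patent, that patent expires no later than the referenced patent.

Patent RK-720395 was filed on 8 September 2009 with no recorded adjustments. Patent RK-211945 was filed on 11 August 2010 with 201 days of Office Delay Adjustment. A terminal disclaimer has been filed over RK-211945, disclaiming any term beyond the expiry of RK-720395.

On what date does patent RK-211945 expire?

2025-09-08

Natural term of RK-211945:
  Base: filing + 16 years → 11 August 2026.
  Office Delay Adjustment: +201 days → 28 February 2027.
Expiry of referenced patent RK-720395:
  Base: filing + 16 years → 8 September 2025.
Terminal disclaimer: RK-211945 expires on the earlier of 28 February 2027 and 8 September 2025.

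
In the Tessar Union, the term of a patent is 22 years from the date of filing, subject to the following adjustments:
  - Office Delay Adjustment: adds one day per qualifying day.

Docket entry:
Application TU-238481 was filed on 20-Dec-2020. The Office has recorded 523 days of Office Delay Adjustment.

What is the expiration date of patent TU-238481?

2044-05-26

Base term: filing date + 22 years → 20 December 2042.
Office Delay Adjustment: +523 days → 26 May 2044.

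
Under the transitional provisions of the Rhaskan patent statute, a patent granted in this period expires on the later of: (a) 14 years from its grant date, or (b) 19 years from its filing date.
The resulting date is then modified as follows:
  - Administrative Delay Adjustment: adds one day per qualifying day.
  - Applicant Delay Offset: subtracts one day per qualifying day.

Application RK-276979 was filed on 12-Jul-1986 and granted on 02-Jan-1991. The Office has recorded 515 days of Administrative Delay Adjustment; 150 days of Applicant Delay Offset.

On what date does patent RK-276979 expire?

July 12, 2006

(a) grant + 14 years → 2 January 2005.
(b) filing + 19 years → 12 July 2005.
Later of the two: 12 July 2005.
Administrative Delay Adjustment: +515 days → 9 December 2006.
Applicant Delay Offset: −150 days → 12 July 2006.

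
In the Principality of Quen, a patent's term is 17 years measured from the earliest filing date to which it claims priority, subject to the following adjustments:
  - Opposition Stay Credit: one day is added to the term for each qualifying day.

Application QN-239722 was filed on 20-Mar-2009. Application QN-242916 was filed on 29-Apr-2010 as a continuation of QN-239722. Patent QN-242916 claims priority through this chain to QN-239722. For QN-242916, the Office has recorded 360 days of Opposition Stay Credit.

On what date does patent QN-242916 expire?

2027-03-15

Earliest priority filing: 20 March 2009.
Base term: 20 March 2009 + 17 years → 20 March 2026.
Opposition Stay Credit: +360 days → 15 March 2027.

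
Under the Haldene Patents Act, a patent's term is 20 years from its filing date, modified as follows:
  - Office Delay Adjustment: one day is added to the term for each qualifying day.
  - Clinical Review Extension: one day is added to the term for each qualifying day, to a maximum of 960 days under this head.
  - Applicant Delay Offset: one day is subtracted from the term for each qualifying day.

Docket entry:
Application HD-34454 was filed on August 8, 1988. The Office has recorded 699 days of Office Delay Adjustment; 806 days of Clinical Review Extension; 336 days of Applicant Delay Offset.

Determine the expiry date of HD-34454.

October 21, 2011

Base term: filing date + 20 years → 8 August 2008.
Office Delay Adjustment: +699 days → 8 July 2010.
Clinical Review Extension: 806 days (within the 960-day cap) → +806 days → 21 September 2012.
Applicant Delay Offset: −336 days → 21 October 2011.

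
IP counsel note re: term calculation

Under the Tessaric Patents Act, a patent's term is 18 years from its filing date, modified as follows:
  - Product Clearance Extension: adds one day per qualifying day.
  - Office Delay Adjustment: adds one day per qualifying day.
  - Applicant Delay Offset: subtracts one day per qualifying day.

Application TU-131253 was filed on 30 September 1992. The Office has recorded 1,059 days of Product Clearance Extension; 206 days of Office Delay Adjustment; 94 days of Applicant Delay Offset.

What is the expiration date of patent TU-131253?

December 14, 2013

Base term: filing date + 18 years → 30 September 2010.
Product Clearance Extension: +1059 days → 24 August 2013.
Office Delay Adjustment: +206 days → 18 March 2014.
Applicant Delay Offset: −94 days → 14 December 2013.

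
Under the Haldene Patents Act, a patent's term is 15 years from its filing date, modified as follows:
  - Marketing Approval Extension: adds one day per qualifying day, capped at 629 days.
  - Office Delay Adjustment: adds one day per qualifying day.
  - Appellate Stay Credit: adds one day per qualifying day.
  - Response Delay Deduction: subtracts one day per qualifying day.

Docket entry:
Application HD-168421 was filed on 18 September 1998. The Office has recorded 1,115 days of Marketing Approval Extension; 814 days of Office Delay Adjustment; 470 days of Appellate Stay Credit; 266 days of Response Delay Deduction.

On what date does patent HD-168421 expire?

Base term: filing date + 15 years → 18 September 2013.
Marketing Approval Extension: 1115 days claimed exceeds the 629-day cap, so +629 days → 9 June 2015.
Office Delay Adjustment: +814 days → 31 August 2017.
Appellate Stay Credit: +470 days → 14 December 2018.
Response Delay Deduction: −266 days → 23 March 2018.

March 23, 2018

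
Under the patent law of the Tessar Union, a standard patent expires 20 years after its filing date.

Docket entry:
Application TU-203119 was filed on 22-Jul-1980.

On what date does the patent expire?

Filing date + 20 years → 22 July 2000.

July 22, 2000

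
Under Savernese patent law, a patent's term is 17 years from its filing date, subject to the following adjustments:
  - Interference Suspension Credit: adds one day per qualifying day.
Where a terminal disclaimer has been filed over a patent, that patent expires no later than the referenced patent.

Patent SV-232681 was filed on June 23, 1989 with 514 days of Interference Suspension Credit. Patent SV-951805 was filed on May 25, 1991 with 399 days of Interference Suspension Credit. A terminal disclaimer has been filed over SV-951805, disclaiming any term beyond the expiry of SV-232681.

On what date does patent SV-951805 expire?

November 19, 2007

Natural term of SV-951805:
  Base: filing + 17 years → 25 May 2008.
  Interference Suspension Credit: +399 days → 28 June 2009.
Expiry of referenced patent SV-232681:
  Base: filing + 17 years → 23 June 2006.
  Interference Suspension Credit: +514 days → 19 November 2007.
Terminal disclaimer: SV-951805 expires on the earlier of 28 June 2009 and 19 November 2007.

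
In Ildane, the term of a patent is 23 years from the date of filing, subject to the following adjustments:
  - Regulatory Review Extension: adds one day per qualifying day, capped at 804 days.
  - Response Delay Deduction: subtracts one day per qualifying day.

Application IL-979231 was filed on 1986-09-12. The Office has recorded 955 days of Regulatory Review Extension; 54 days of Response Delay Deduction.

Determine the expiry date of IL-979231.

October 2, 2011

Base term: filing date + 23 years → 12 September 2009.
Regulatory Review Extension: 955 days claimed exceeds the 804-day cap, so +804 days → 25 November 2011.
Response Delay Deduction: −54 days → 2 October 2011.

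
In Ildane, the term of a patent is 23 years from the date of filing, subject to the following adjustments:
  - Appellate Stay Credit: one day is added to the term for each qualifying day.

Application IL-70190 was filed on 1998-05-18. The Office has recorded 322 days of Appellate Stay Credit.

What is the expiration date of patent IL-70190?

2022-04-05

Base term: filing date + 23 years → 18 May 2021.
Appellate Stay Credit: +322 days → 5 April 2022.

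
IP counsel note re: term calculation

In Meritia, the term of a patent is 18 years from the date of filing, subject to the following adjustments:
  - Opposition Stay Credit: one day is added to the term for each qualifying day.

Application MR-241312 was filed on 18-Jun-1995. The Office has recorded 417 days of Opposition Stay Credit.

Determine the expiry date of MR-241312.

2014-08-09

Base term: filing date + 18 years → 18 June 2013.
Opposition Stay Credit: +417 days → 9 August 2014.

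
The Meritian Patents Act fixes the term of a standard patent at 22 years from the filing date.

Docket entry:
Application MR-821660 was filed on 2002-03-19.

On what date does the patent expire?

March 19, 2024

Filing date + 22 years → 19 March 2024.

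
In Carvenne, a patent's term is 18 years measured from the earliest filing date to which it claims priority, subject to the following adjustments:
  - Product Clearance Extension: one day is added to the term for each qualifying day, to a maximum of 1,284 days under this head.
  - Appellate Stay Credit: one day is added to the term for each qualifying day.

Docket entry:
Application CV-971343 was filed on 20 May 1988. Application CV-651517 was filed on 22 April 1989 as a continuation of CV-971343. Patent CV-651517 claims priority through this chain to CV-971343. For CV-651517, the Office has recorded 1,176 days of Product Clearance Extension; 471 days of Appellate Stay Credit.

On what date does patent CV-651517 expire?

Earliest priority filing: 20 May 1988.
Base term: 20 May 1988 + 18 years → 20 May 2006.
Product Clearance Extension: 1176 days (within the 1284-day cap) → +1176 days → 8 August 2009.
Appellate Stay Credit: +471 days → 22 November 2010.

2010-11-22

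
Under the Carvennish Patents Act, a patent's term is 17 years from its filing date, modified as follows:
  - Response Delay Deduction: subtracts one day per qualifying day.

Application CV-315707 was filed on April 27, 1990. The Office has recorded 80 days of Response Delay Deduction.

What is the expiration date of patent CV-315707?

2007-02-06

Base term: filing date + 17 years → 27 April 2007.
Response Delay Deduction: −80 days → 6 February 2007.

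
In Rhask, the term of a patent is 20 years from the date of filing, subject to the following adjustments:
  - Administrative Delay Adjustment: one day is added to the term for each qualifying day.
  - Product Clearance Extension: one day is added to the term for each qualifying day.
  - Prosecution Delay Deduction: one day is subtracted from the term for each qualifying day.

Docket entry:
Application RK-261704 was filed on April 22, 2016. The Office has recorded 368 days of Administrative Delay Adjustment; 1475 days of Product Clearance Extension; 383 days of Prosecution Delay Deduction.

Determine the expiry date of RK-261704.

Base term: filing date + 20 years → 22 April 2036.
Administrative Delay Adjustment: +368 days → 25 April 2037.
Product Clearance Extension: +1475 days → 9 May 2041.
Prosecution Delay Deduction: −383 days → 21 April 2040.

April 21, 2040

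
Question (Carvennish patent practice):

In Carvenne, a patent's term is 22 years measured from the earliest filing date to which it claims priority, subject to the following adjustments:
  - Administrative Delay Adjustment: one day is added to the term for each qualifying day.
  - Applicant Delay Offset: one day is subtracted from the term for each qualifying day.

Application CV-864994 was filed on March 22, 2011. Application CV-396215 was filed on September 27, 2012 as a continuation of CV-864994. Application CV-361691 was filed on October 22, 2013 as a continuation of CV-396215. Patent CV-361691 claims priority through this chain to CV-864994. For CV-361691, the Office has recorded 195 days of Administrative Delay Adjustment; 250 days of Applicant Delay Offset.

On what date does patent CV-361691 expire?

Earliest priority filing: 22 March 2011.
Base term: 22 March 2011 + 22 years → 22 March 2033.
Administrative Delay Adjustment: +195 days → 3 October 2033.
Applicant Delay Offset: −250 days → 26 January 2033.

January 26, 2033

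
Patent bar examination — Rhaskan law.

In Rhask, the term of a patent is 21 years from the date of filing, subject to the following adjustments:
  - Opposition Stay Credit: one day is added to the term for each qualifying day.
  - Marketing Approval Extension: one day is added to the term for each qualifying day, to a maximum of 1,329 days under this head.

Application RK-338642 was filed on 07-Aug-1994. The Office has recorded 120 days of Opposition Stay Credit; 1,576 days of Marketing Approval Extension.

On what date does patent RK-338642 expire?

2019-07-26

Base term: filing date + 21 years → 7 August 2015.
Opposition Stay Credit: +120 days → 5 December 2015.
Marketing Approval Extension: 1576 days claimed exceeds the 1329-day cap, so +1329 days → 26 July 2019.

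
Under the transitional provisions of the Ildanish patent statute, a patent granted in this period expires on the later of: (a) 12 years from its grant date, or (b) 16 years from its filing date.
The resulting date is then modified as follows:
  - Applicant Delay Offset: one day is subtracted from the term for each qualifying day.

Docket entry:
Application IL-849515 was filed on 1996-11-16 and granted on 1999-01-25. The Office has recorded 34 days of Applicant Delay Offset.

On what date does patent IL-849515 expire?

October 13, 2012

(a) grant + 12 years → 25 January 2011.
(b) filing + 16 years → 16 November 2012.
Later of the two: 16 November 2012.
Applicant Delay Offset: −34 days → 13 October 2012.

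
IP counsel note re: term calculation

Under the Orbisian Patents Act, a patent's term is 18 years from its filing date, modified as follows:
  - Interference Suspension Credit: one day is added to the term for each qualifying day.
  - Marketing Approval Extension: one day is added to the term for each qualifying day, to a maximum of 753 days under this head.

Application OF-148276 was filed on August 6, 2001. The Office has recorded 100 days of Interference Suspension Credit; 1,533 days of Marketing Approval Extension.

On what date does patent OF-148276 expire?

December 6, 2021

Base term: filing date + 18 years → 6 August 2019.
Interference Suspension Credit: +100 days → 14 November 2019.
Marketing Approval Extension: 1533 days claimed exceeds the 753-day cap, so +753 days → 6 December 2021.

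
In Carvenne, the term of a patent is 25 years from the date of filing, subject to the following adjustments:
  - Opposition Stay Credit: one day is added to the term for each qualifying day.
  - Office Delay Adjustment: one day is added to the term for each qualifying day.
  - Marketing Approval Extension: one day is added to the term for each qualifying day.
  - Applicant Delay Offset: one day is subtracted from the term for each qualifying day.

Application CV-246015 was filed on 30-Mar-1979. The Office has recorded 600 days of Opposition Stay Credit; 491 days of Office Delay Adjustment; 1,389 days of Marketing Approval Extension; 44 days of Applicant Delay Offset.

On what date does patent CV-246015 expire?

November 30, 2010

Base term: filing date + 25 years → 30 March 2004.
Opposition Stay Credit: +600 days → 20 November 2005.
Office Delay Adjustment: +491 days → 26 March 2007.
Marketing Approval Extension: +1389 days → 13 January 2011.
Applicant Delay Offset: −44 days → 30 November 2010.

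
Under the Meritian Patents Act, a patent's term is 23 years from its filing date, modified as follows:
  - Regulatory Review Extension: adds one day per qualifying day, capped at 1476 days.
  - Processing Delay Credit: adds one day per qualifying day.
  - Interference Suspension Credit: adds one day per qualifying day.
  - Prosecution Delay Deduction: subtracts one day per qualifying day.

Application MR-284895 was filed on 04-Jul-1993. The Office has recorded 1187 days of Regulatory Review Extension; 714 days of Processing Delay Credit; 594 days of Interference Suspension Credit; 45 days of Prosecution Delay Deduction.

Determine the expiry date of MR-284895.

Base term: filing date + 23 years → 4 July 2016.
Regulatory Review Extension: 1187 days (within the 1476-day cap) → +1187 days → 4 October 2019.
Processing Delay Credit: +714 days → 17 September 2021.
Interference Suspension Credit: +594 days → 4 May 2023.
Prosecution Delay Deduction: −45 days → 20 March 2023.

March 20, 2023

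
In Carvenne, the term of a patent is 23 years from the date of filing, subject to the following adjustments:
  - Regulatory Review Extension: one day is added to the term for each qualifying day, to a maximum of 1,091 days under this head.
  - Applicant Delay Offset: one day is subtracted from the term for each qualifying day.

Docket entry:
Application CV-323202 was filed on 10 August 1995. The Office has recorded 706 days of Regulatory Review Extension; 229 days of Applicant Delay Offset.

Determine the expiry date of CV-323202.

Base term: filing date + 23 years → 10 August 2018.
Regulatory Review Extension: 706 days (within the 1091-day cap) → +706 days → 16 July 2020.
Applicant Delay Offset: −229 days → 30 November 2019.

November 30, 2019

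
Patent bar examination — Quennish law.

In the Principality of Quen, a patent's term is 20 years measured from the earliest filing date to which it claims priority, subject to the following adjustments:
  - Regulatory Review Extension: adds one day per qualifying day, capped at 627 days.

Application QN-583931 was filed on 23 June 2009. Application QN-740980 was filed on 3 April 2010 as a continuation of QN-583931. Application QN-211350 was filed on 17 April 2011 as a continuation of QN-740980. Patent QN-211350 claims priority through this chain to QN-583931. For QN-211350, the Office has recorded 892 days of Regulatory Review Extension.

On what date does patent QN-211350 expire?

2031-03-12

Earliest priority filing: 23 June 2009.
Base term: 23 June 2009 + 20 years → 23 June 2029.
Regulatory Review Extension: 892 days claimed exceeds the 627-day cap, so +627 days → 12 March 2031.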